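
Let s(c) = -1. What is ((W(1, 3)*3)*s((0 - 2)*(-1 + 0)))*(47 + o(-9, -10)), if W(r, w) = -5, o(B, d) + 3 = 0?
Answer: 660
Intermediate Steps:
o(B, d) = -3 (o(B, d) = -3 + 0 = -3)
((W(1, 3)*3)*s((0 - 2)*(-1 + 0)))*(47 + o(-9, -10)) = (-5*3*(-1))*(47 - 3) = -15*(-1)*44 = 15*44 = 660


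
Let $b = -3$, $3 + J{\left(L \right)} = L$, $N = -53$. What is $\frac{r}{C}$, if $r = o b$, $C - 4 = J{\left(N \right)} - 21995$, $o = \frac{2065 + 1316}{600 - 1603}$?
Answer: $- \frac{3381}{7371047} \approx -0.00045869$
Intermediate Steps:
$J{\left(L \right)} = -3 + L$
$o = - \frac{3381}{1003}$ ($o = \frac{3381}{-1003} = 3381 \left(- \frac{1}{1003}\right) = - \frac{3381}{1003} \approx -3.3709$)
$C = -22047$ ($C = 4 - 22051 = -22047$)
$r = \frac{10143}{1003}$ ($r = \left(- \frac{3381}{1003}\right) \left(-3\right) = \frac{10143}{1003} \approx 10.113$)
$\frac{r}{C} = \frac{10143}{1003 \left(-22047\right)} = \frac{10143}{1003} \left(- \frac{1}{22047}\right) = - \frac{3381}{7371047}$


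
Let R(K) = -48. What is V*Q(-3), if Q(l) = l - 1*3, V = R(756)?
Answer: 288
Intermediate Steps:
V = -48
Q(l) = -3 + l (Q(l) = l - 3 = -3 + l)
V*Q(-3) = -48*(-3 - 3) = -48*(-6) = 288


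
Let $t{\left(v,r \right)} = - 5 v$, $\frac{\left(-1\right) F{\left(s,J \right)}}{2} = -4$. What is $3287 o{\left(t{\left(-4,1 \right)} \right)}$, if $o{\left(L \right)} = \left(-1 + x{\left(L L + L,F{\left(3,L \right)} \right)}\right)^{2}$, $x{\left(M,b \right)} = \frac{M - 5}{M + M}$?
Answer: $\frac{23748575}{28224} \approx 841.43$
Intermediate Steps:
$F{\left(s,J \right)} = 8$ ($F{\left(s,J \right)} = \left(-2\right) \left(-4\right) = 8$)
$x{\left(M,b \right)} = \frac{-5 + M}{2 M}$
$o{\left(L \right)} = \left(-1 + \frac{-5 + L + L^{2}}{2 \left(L + L^{2}\right)}\right)^{2}$ ($o{\left(L \right)} = \left(-1 + \frac{-5 + \left(L L + L\right)}{2 \left(L L + L\right)}\right)^{2} = \left(-1 + \frac{-5 + \left(L^{2} + L\right)}{2 \left(L^{2} + L\right)}\right)^{2} = \left(-1 + \frac{-5 + \left(L + L^{2}\right)}{2 \left(L + L^{2}\right)}\right)^{2} = \left(-1 + \frac{-5 + L + L^{2}}{2 \left(L + L^{2}\right)}\right)^{2}$)
$3287 o{\left(t{\left(-4,1 \right)} \right)} = 3287 \frac{\left(5 + \left(-5\right) \left(-4\right) \left(1 - -20\right)\right)^{2}}{4 \cdot 400 \left(1 - -20\right)^{2}} = 3287 \frac{\left(5 + 20 \left(1 + 20\right)\right)^{2}}{4 \cdot 400 \left(1 + 20\right)^{2}} = 3287 \cdot \frac{1}{4} \cdot \frac{1}{400} \cdot \frac{1}{441} \left(5 + 20 \cdot 21\right)^{2} = 3287 \cdot \frac{1}{4} \cdot \frac{1}{400} \cdot \frac{1}{441} \left(5 + 420\right)^{2} = 3287 \cdot \frac{1}{4} \cdot \frac{1}{400} \cdot \frac{1}{441} \cdot 425^{2} = 3287 \cdot \frac{1}{4} \cdot \frac{1}{400} \cdot \frac{1}{441} \cdot 180625 = 3287 \cdot \frac{7225}{28224} = \frac{23748575}{28224}$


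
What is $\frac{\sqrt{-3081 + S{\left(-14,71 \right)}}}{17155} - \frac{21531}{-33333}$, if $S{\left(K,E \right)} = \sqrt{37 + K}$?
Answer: $\frac{7177}{11111} + \frac{\sqrt{-3081 + \sqrt{23}}}{17155} \approx 0.64594 + 0.0032331 i$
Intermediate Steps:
$\frac{\sqrt{-3081 + S{\left(-14,71 \right)}}}{17155} - \frac{21531}{-33333} = \frac{\sqrt{-3081 + \sqrt{37 - 14}}}{17155} - \frac{21531}{-33333} = \sqrt{-3081 + \sqrt{23}} \cdot \frac{1}{17155} - - \frac{7177}{11111} = \frac{\sqrt{-3081 + \sqrt{23}}}{17155} + \frac{7177}{11111} = \frac{7177}{11111} + \frac{\sqrt{-3081 + \sqrt{23}}}{17155}$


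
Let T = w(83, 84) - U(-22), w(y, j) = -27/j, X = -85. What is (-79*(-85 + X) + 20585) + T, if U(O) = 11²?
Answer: 949023/28 ≈ 33894.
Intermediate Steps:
U(O) = 121
T = -3397/28 (T = -27/84 - 1*121 = -27*1/84 - 121 = -9/28 - 121 = -3397/28 ≈ -121.32)
(-79*(-85 + X) + 20585) + T = (-79*(-85 - 85) + 20585) - 3397/28 = (-79*(-170) + 20585) - 3397/28 = (13430 + 20585) - 3397/28 = 34015 - 3397/28 = 949023/28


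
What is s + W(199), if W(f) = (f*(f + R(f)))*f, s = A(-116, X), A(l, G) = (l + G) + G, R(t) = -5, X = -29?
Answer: 7682420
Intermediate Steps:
A(l, G) = l + 2*G (A(l, G) = (G + l) + G = l + 2*G)
s = -174 (s = -116 + 2*(-29) = -116 - 58 = -174)
W(f) = f²*(-5 + f) (W(f) = (f*(f - 5))*f = (f*(-5 + f))*f = f²*(-5 + f))
s + W(199) = -174 + 199²*(-5 + 199) = -174 + 39601*194 = -174 + 7682594 = 7682420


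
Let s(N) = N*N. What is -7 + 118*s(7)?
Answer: 5775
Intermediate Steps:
s(N) = N²
-7 + 118*s(7) = -7 + 118*7² = -7 + 118*49 = -7 + 5782 = 5775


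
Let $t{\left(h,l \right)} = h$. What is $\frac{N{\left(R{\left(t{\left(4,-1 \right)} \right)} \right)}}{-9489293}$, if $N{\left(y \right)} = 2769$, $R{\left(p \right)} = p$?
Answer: $- \frac{2769}{9489293} \approx -0.0002918$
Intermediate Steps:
$\frac{N{\left(R{\left(t{\left(4,-1 \right)} \right)} \right)}}{-9489293} = \frac{2769}{-9489293} = 2769 \left(- \frac{1}{9489293}\right) = - \frac{2769}{9489293}$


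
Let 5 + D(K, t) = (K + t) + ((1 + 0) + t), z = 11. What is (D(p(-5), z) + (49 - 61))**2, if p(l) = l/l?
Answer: 49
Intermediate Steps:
p(l) = 1
D(K, t) = -4 + K + 2*t (D(K, t) = -5 + ((K + t) + ((1 + 0) + t)) = -5 + ((K + t) + (1 + t)) = -5 + (1 + K + 2*t) = -4 + K + 2*t)
(D(p(-5), z) + (49 - 61))**2 = ((-4 + 1 + 2*11) + (49 - 61))**2 = ((-4 + 1 + 22) - 12)**2 = (19 - 12)**2 = 7**2 = 49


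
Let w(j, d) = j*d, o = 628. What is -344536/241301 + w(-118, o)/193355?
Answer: -84499127584/46656754855 ≈ -1.8111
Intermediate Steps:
w(j, d) = d*j
-344536/241301 + w(-118, o)/193355 = -344536/241301 + (628*(-118))/193355 = -344536*1/241301 - 74104*1/193355 = -344536/241301 - 74104/193355 = -84499127584/46656754855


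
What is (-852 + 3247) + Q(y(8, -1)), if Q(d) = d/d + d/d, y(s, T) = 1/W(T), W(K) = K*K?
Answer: 2397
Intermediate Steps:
W(K) = K**2
y(s, T) = T**(-2) (y(s, T) = 1/(T**2) = T**(-2))
Q(d) = 2 (Q(d) = 1 + 1 = 2)
(-852 + 3247) + Q(y(8, -1)) = (-852 + 3247) + 2 = 2395 + 2 = 2397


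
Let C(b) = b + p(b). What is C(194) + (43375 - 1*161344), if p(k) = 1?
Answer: -117774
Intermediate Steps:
C(b) = 1 + b (C(b) = b + 1 = 1 + b)
C(194) + (43375 - 1*161344) = (1 + 194) + (43375 - 1*161344) = 195 + (43375 - 161344) = 195 - 117969 = -117774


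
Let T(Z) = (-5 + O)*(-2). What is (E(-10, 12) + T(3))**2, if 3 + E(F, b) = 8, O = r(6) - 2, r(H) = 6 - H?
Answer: 361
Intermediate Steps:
O = -2 (O = (6 - 1*6) - 2 = (6 - 6) - 2 = 0 - 2 = -2)
E(F, b) = 5 (E(F, b) = -3 + 8 = 5)
T(Z) = 14 (T(Z) = (-5 - 2)*(-2) = -7*(-2) = 14)
(E(-10, 12) + T(3))**2 = (5 + 14)**2 = 19**2 = 361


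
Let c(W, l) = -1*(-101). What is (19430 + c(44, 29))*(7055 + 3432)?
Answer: 204821597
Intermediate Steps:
c(W, l) = 101
(19430 + c(44, 29))*(7055 + 3432) = (19430 + 101)*(7055 + 3432) = 19531*10487 = 204821597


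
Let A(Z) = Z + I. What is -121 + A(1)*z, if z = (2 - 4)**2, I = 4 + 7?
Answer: -73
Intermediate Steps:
I = 11
z = 4 (z = (-2)**2 = 4)
A(Z) = 11 + Z (A(Z) = Z + 11 = 11 + Z)
-121 + A(1)*z = -121 + (11 + 1)*4 = -121 + 12*4 = -121 + 48 = -73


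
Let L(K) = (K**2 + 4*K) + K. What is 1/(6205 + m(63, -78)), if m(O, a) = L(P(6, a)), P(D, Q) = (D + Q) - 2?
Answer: 1/11311 ≈ 8.8410e-5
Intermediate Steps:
P(D, Q) = -2 + D + Q
L(K) = K**2 + 5*K
m(O, a) = (4 + a)*(9 + a) (m(O, a) = (-2 + 6 + a)*(5 + (-2 + 6 + a)) = (4 + a)*(5 + (4 + a)) = (4 + a)*(9 + a))
1/(6205 + m(63, -78)) = 1/(6205 + (4 - 78)*(9 - 78)) = 1/(6205 - 74*(-69)) = 1/(6205 + 5106) = 1/11311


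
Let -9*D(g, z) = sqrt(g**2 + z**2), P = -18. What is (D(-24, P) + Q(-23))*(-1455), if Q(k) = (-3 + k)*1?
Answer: 42680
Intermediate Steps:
D(g, z) = -sqrt(g**2 + z**2)/9
Q(k) = -3 + k
(D(-24, P) + Q(-23))*(-1455) = (-sqrt((-24)**2 + (-18)**2)/9 + (-3 - 23))*(-1455) = (-sqrt(576 + 324)/9 - 26)*(-1455) = (-sqrt(900)/9 - 26)*(-1455) = (-1/9*30 - 26)*(-1455) = (-10/3 - 26)*(-1455) = -88/3*(-1455) = 42680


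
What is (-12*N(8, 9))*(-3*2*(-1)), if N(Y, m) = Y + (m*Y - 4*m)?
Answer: -3168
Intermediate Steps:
N(Y, m) = Y - 4*m + Y*m (N(Y, m) = Y + (Y*m - 4*m) = Y + (-4*m + Y*m) = Y - 4*m + Y*m)
(-12*N(8, 9))*(-3*2*(-1)) = (-12*(8 - 4*9 + 8*9))*(-3*2*(-1)) = (-12*(8 - 36 + 72))*(-6*(-1)) = -12*44*6 = -528*6 = -3168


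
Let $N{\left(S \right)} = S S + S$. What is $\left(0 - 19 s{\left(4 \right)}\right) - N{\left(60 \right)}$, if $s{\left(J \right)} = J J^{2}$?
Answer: $-4876$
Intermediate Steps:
$s{\left(J \right)} = J^{3}$
$N{\left(S \right)} = S + S^{2}$ ($N{\left(S \right)} = S^{2} + S = S + S^{2}$)
$\left(0 - 19 s{\left(4 \right)}\right) - N{\left(60 \right)} = \left(0 - 19 \cdot 4^{3}\right) - 60 \left(1 + 60\right) = \left(0 - 1216\right) - 60 \cdot 61 = \left(0 - 1216\right) - 3660 = -1216 - 3660 = -4876$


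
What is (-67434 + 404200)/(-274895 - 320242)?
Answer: -336766/595137 ≈ -0.56586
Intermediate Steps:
(-67434 + 404200)/(-274895 - 320242) = 336766/(-595137) = 336766*(-1/595137) = -336766/595137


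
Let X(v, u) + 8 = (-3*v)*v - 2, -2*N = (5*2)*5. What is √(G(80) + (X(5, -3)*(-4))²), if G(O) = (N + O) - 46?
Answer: √115609 ≈ 340.01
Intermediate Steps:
N = -25 (N = -5*2*5/2 = -5*5 = -½*50 = -25)
X(v, u) = -10 - 3*v² (X(v, u) = -8 + ((-3*v)*v - 2) = -8 + (-3*v² - 2) = -8 + (-2 - 3*v²) = -10 - 3*v²)
G(O) = -71 + O (G(O) = (-25 + O) - 46 = -71 + O)
√(G(80) + (X(5, -3)*(-4))²) = √((-71 + 80) + ((-10 - 3*5²)*(-4))²) = √(9 + ((-10 - 3*25)*(-4))²) = √(9 + ((-10 - 75)*(-4))²) = √(9 + (-85*(-4))²) = √(9 + 340²) = √(9 + 115600) = √115609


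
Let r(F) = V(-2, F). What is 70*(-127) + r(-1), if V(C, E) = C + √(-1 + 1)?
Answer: -8892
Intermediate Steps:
V(C, E) = C (V(C, E) = C + √0 = C + 0 = C)
r(F) = -2
70*(-127) + r(-1) = 70*(-127) - 2 = -8890 - 2 = -8892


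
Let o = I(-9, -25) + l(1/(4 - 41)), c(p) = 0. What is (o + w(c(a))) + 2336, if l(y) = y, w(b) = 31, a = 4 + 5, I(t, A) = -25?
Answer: 86653/37 ≈ 2342.0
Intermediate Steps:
a = 9
o = -926/37 (o = -25 + 1/(4 - 41) = -25 + 1/(-37) = -25 - 1/37 = -926/37 ≈ -25.027)
(o + w(c(a))) + 2336 = (-926/37 + 31) + 2336 = 221/37 + 2336 = 86653/37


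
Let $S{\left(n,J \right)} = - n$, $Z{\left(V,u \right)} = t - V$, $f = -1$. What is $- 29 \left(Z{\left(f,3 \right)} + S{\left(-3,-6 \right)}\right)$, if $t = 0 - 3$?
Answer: $-29$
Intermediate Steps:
$t = -3$
$Z{\left(V,u \right)} = -3 - V$
$- 29 \left(Z{\left(f,3 \right)} + S{\left(-3,-6 \right)}\right) = - 29 \left(\left(-3 - -1\right) - -3\right) = - 29 \left(\left(-3 + 1\right) + 3\right) = - 29 \left(-2 + 3\right) = \left(-29\right) 1 = -29$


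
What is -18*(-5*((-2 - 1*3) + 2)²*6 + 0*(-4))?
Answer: 4860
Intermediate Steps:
-18*(-5*((-2 - 1*3) + 2)²*6 + 0*(-4)) = -18*(-5*((-2 - 3) + 2)²*6 + 0) = -18*(-5*(-5 + 2)²*6 + 0) = -18*(-5*(-3)²*6 + 0) = -18*(-5*9*6 + 0) = -18*(-45*6 + 0) = -18*(-270 + 0) = -18*(-270) = 4860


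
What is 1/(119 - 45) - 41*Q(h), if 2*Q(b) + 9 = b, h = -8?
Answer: 12895/37 ≈ 348.51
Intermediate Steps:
Q(b) = -9/2 + b/2
1/(119 - 45) - 41*Q(h) = 1/(119 - 45) - 41*(-9/2 + (½)*(-8)) = 1/74 - 41*(-9/2 - 4) = 1/74 - 41*(-17/2) = 1/74 + 697/2 = 12895/37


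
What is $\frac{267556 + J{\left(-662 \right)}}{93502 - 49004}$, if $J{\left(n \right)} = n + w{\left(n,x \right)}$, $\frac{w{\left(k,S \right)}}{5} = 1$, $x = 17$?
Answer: $\frac{266899}{44498} \approx 5.998$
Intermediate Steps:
$w{\left(k,S \right)} = 5$ ($w{\left(k,S \right)} = 5 \cdot 1 = 5$)
$J{\left(n \right)} = 5 + n$ ($J{\left(n \right)} = n + 5 = 5 + n$)
$\frac{267556 + J{\left(-662 \right)}}{93502 - 49004} = \frac{267556 + \left(5 - 662\right)}{93502 - 49004} = \frac{267556 - 657}{44498} = 266899 \cdot \frac{1}{44498} = \frac{266899}{44498}$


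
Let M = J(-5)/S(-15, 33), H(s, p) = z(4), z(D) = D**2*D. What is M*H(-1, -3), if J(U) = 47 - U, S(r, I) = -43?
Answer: -3328/43 ≈ -77.395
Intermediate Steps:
z(D) = D**3
H(s, p) = 64 (H(s, p) = 4**3 = 64)
M = -52/43 (M = (47 - 1*(-5))/(-43) = (47 + 5)*(-1/43) = 52*(-1/43) = -52/43 ≈ -1.2093)
M*H(-1, -3) = -52/43*64 = -3328/43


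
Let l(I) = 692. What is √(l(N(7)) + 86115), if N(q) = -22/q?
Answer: √86807 ≈ 294.63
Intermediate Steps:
√(l(N(7)) + 86115) = √(692 + 86115) = √86807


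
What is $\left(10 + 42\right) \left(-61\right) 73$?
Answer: $-231556$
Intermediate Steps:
$\left(10 + 42\right) \left(-61\right) 73 = 52 \left(-61\right) 73 = \left(-3172\right) 73 = -231556$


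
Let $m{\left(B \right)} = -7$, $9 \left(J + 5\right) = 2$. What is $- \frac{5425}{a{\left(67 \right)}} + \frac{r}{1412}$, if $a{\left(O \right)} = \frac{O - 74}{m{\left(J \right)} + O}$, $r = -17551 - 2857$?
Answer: $\frac{16409398}{353} \approx 46486.0$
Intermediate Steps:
$J = - \frac{43}{9}$ ($J = -5 + \frac{1}{9} \cdot 2 = -5 + \frac{2}{9} = - \frac{43}{9} \approx -4.7778$)
$r = -20408$ ($r = -17551 - 2857 = -20408$)
$a{\left(O \right)} = \frac{-74 + O}{-7 + O}$ ($a{\left(O \right)} = \frac{O - 74}{-7 + O} = \frac{-74 + O}{-7 + O}$)
$- \frac{5425}{a{\left(67 \right)}} + \frac{r}{1412} = - \frac{5425}{\frac{1}{-7 + 67} \left(-74 + 67\right)} - \frac{20408}{1412} = - \frac{5425}{\frac{1}{60} \left(-7\right)} - \frac{5102}{353} = - \frac{5425}{- \frac{7}{60}} - \frac{5102}{353} = \left(-5425\right) \left(- \frac{60}{7}\right) - \frac{5102}{353} = 46500 - \frac{5102}{353} = \frac{16409398}{353}$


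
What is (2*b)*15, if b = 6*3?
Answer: 540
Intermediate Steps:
b = 18
(2*b)*15 = (2*18)*15 = 36*15 = 540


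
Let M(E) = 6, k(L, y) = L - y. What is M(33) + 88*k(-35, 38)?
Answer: -6418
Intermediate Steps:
M(33) + 88*k(-35, 38) = 6 + 88*(-35 - 1*38) = 6 + 88*(-35 - 38) = 6 + 88*(-73) = 6 - 6424 = -6418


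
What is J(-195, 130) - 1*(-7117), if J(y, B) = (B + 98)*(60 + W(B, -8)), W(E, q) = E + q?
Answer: 48613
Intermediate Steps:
J(y, B) = (52 + B)*(98 + B) (J(y, B) = (B + 98)*(60 + (B - 8)) = (98 + B)*(60 + (-8 + B)) = (98 + B)*(52 + B) = (52 + B)*(98 + B))
J(-195, 130) - 1*(-7117) = (5096 + 130**2 + 150*130) - 1*(-7117) = (5096 + 16900 + 19500) + 7117 = 41496 + 7117 = 48613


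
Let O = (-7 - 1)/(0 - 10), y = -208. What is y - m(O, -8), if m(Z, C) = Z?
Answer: -1044/5 ≈ -208.80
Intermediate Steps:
O = ⅘ (O = -8/(-10) = -8*(-⅒) = ⅘ ≈ 0.80000)
y - m(O, -8) = -208 - 1*⅘ = -208 - ⅘ = -1044/5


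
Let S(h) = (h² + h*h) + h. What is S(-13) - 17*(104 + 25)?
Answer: -1868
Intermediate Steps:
S(h) = h + 2*h² (S(h) = (h² + h²) + h = 2*h² + h = h + 2*h²)
S(-13) - 17*(104 + 25) = -13*(1 + 2*(-13)) - 17*(104 + 25) = -13*(1 - 26) - 17*129 = -13*(-25) - 1*2193 = 325 - 2193 = -1868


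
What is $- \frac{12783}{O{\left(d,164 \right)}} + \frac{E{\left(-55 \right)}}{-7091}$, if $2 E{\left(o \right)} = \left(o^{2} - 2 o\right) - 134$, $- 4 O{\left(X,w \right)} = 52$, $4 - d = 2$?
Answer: $\frac{181249493}{184366} \approx 983.1$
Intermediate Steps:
$d = 2$ ($d = 4 - 2 = 2$)
$O{\left(X,w \right)} = -13$ ($O{\left(X,w \right)} = \left(- \frac{1}{4}\right) 52 = -13$)
$E{\left(o \right)} = -67 + \frac{o^{2}}{2} - o$ ($E{\left(o \right)} = \frac{\left(o^{2} - 2 o\right) - 134}{2} = \frac{-134 + o^{2} - 2 o}{2} = -67 + \frac{o^{2}}{2} - o$)
$- \frac{12783}{O{\left(d,164 \right)}} + \frac{E{\left(-55 \right)}}{-7091} = - \frac{12783}{-13} + \frac{-67 + \frac{\left(-55\right)^{2}}{2} - -55}{-7091} = \left(-12783\right) \left(- \frac{1}{13}\right) + \left(-67 + \frac{1}{2} \cdot 3025 + 55\right) \left(- \frac{1}{7091}\right) = \frac{12783}{13} + \left(-67 + \frac{3025}{2} + 55\right) \left(- \frac{1}{7091}\right) = \frac{12783}{13} + \frac{3001}{2} \left(- \frac{1}{7091}\right) = \frac{12783}{13} - \frac{3001}{14182} = \frac{181249493}{184366}$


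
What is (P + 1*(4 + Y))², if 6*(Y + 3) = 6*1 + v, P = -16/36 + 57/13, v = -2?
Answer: 430336/13689 ≈ 31.437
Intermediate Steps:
P = 461/117 (P = -16*1/36 + 57*(1/13) = -4/9 + 57/13 = 461/117 ≈ 3.9402)
Y = -7/3 (Y = -3 + (6*1 - 2)/6 = -3 + (6 - 2)/6 = -3 + (⅙)*4 = -3 + ⅔ = -7/3 ≈ -2.3333)
(P + 1*(4 + Y))² = (461/117 + 1*(4 - 7/3))² = (461/117 + 1*(5/3))² = (461/117 + 5/3)² = (656/117)² = 430336/13689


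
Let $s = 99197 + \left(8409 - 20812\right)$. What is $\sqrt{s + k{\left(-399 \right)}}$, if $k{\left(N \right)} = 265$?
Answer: $\sqrt{87059} \approx 295.06$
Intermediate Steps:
$s = 86794$ ($s = 99197 + \left(8409 - 20812\right) = 99197 - 12403 = 86794$)
$\sqrt{s + k{\left(-399 \right)}} = \sqrt{86794 + 265} = \sqrt{87059}$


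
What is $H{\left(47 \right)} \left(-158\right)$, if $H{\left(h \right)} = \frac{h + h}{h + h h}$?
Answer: $- \frac{79}{12} \approx -6.5833$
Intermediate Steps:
$H{\left(h \right)} = \frac{2 h}{h + h^{2}}$
$H{\left(47 \right)} \left(-158\right) = \frac{2}{1 + 47} \left(-158\right) = \frac{2}{48} \left(-158\right) = 2 \cdot \frac{1}{48} \left(-158\right) = \frac{1}{24} \left(-158\right) = - \frac{79}{12}$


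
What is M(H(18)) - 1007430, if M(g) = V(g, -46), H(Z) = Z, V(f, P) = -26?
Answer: -1007456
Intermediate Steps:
M(g) = -26
M(H(18)) - 1007430 = -26 - 1007430 = -1007456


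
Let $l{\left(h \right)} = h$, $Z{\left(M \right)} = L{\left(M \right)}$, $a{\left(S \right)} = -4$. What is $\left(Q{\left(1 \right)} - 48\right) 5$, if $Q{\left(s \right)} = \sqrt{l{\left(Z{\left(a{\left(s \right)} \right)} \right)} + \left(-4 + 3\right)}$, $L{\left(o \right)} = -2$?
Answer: $-240 + 5 i \sqrt{3} \approx -240.0 + 8.6602 i$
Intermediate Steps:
$Z{\left(M \right)} = -2$
$Q{\left(s \right)} = i \sqrt{3}$ ($Q{\left(s \right)} = \sqrt{-2 + \left(-4 + 3\right)} = \sqrt{-2 - 1} = \sqrt{-3} = i \sqrt{3}$)
$\left(Q{\left(1 \right)} - 48\right) 5 = \left(i \sqrt{3} - 48\right) 5 = \left(-48 + i \sqrt{3}\right) 5 = -240 + 5 i \sqrt{3}$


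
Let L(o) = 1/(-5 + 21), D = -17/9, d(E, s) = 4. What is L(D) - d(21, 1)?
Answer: -63/16 ≈ -3.9375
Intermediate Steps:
D = -17/9 (D = -17*1/9 = -17/9 ≈ -1.8889)
L(o) = 1/16
L(D) - d(21, 1) = 1/16 - 1*4 = 1/16 - 4 = -63/16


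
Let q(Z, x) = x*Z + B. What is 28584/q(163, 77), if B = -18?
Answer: 28584/12533 ≈ 2.2807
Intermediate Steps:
q(Z, x) = -18 + Z*x (q(Z, x) = x*Z - 18 = Z*x - 18 = -18 + Z*x)
28584/q(163, 77) = 28584/(-18 + 163*77) = 28584/(-18 + 12551) = 28584/12533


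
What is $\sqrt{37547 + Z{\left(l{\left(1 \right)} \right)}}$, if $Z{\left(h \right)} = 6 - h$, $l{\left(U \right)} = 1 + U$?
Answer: $\sqrt{37551} \approx 193.78$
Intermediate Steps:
$\sqrt{37547 + Z{\left(l{\left(1 \right)} \right)}} = \sqrt{37547 + \left(6 - \left(1 + 1\right)\right)} = \sqrt{37547 + \left(6 - 2\right)} = \sqrt{37547 + 4} = \sqrt{37551}$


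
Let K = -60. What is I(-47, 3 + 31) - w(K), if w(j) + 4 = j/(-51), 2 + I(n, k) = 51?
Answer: 881/17 ≈ 51.824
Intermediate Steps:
I(n, k) = 49 (I(n, k) = -2 + 51 = 49)
w(j) = -4 - j/51 (w(j) = -4 + j/(-51) = -4 + j*(-1/51) = -4 - j/51)
I(-47, 3 + 31) - w(K) = 49 - (-4 - 1/51*(-60)) = 49 - (-4 + 20/17) = 49 - 1*(-48/17) = 49 + 48/17 = 881/17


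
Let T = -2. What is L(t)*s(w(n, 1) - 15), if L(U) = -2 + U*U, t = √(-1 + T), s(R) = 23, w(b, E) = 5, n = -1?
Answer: -115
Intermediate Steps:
t = I*√3 (t = √(-1 - 2) = √(-3) = I*√3 ≈ 1.732*I)
L(U) = -2 + U²
L(t)*s(w(n, 1) - 15) = (-2 + (I*√3)²)*23 = (-2 - 3)*23 = -5*23 = -115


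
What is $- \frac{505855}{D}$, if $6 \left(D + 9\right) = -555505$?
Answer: $\frac{3035130}{555559} \approx 5.4632$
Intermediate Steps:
$D = - \frac{555559}{6}$ ($D = -9 + \frac{1}{6} \left(-555505\right) = -9 - \frac{555505}{6} = - \frac{555559}{6} \approx -92593.0$)
$- \frac{505855}{D} = - \frac{505855}{- \frac{555559}{6}} = \left(-505855\right) \left(- \frac{6}{555559}\right) = \frac{3035130}{555559}$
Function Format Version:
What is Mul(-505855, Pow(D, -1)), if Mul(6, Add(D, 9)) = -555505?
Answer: Rational(3035130, 555559) ≈ 5.4632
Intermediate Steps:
D = Rational(-555559, 6) (D = Add(-9, Mul(Rational(1, 6), -555505)) = Add(-9, Rational(-555505, 6)) = Rational(-555559, 6) ≈ -92593.)
Mul(-505855, Pow(D, -1)) = Mul(-505855, Pow(Rational(-555559, 6), -1)) = Mul(-505855, Rational(-6, 555559)) = Rational(3035130, 555559)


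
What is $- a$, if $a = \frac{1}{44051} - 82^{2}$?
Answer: $\frac{296198923}{44051} \approx 6724.0$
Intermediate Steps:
$a = - \frac{296198923}{44051}$ ($a = \frac{1}{44051} - 6724 = - \frac{296198923}{44051} \approx -6724.0$)
$- a = \left(-1\right) \left(- \frac{296198923}{44051}\right) = \frac{296198923}{44051}$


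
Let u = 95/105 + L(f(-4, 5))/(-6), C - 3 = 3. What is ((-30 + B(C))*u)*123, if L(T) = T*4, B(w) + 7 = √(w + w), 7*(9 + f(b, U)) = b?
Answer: -232101/7 + 12546*√3/7 ≈ -30053.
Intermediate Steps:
C = 6 (C = 3 + 3 = 6)
f(b, U) = -9 + b/7
B(w) = -7 + √2*√w (B(w) = -7 + √(w + w) = -7 + √(2*w) = -7 + √2*√w)
L(T) = 4*T
u = 51/7 (u = 95/105 + (4*(-9 + (⅐)*(-4)))/(-6) = 95*(1/105) + (4*(-9 - 4/7))*(-⅙) = 19/21 + (4*(-67/7))*(-⅙) = 19/21 - 268/7*(-⅙) = 19/21 + 134/21 = 51/7 ≈ 7.2857)
((-30 + B(C))*u)*123 = ((-30 + (-7 + √2*√6))*(51/7))*123 = ((-30 + (-7 + 2*√3))*(51/7))*123 = ((-37 + 2*√3)*(51/7))*123 = (-1887/7 + 102*√3/7)*123 = -232101/7 + 12546*√3/7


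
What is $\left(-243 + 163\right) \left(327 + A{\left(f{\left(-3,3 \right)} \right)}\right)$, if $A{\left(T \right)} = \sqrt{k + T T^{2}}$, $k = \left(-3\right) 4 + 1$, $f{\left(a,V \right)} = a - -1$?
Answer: $-26160 - 80 i \sqrt{19} \approx -26160.0 - 348.71 i$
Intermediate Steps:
$f{\left(a,V \right)} = 1 + a$ ($f{\left(a,V \right)} = a + 1 = 1 + a$)
$k = -11$ ($k = -12 + 1 = -11$)
$A{\left(T \right)} = \sqrt{-11 + T^{3}}$ ($A{\left(T \right)} = \sqrt{-11 + T T^{2}} = \sqrt{-11 + T^{3}}$)
$\left(-243 + 163\right) \left(327 + A{\left(f{\left(-3,3 \right)} \right)}\right) = \left(-243 + 163\right) \left(327 + \sqrt{-11 + \left(1 - 3\right)^{3}}\right) = - 80 \left(327 + \sqrt{-11 + \left(-2\right)^{3}}\right) = - 80 \left(327 + \sqrt{-11 - 8}\right) = - 80 \left(327 + \sqrt{-19}\right) = - 80 \left(327 + i \sqrt{19}\right) = -26160 - 80 i \sqrt{19}$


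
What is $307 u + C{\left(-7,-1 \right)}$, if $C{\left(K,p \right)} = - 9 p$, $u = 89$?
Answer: $27332$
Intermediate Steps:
$307 u + C{\left(-7,-1 \right)} = 307 \cdot 89 - -9 = 27323 + 9 = 27332$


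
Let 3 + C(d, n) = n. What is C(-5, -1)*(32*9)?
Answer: -1152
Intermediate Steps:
C(d, n) = -3 + n
C(-5, -1)*(32*9) = (-3 - 1)*(32*9) = -4*288 = -1152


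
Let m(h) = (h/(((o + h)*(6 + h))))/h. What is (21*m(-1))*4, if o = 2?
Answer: 84/5 ≈ 16.800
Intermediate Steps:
m(h) = 1/((2 + h)*(6 + h)) (m(h) = (h/(((2 + h)*(6 + h))))/h = (h*(1/((2 + h)*(6 + h))))/h = (h/((2 + h)*(6 + h)))/h = 1/((2 + h)*(6 + h)))
(21*m(-1))*4 = (21/(12 + (-1)² + 8*(-1)))*4 = (21/(12 + 1 - 8))*4 = (21/5)*4 = 84/5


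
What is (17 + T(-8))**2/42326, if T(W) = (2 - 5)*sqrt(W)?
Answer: 217/42326 - 102*I*sqrt(2)/21163 ≈ 0.0051269 - 0.0068161*I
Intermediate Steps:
T(W) = -3*sqrt(W)
(17 + T(-8))**2/42326 = (17 - 6*I*sqrt(2))**2/42326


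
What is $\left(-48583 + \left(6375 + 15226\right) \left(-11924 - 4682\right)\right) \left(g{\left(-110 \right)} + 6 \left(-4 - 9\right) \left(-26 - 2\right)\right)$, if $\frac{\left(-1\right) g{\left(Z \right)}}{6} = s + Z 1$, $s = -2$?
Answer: $-1024603677384$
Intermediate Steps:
$g{\left(Z \right)} = 12 - 6 Z$ ($g{\left(Z \right)} = - 6 \left(-2 + Z 1\right) = - 6 \left(-2 + Z\right) = 12 - 6 Z$)
$\left(-48583 + \left(6375 + 15226\right) \left(-11924 - 4682\right)\right) \left(g{\left(-110 \right)} + 6 \left(-4 - 9\right) \left(-26 - 2\right)\right) = \left(-48583 + \left(6375 + 15226\right) \left(-11924 - 4682\right)\right) \left(\left(12 - -660\right) + 6 \left(-4 - 9\right) \left(-26 - 2\right)\right) = \left(-48583 + 21601 \left(-16606\right)\right) \left(\left(12 + 660\right) + 6 \left(-13\right) \left(-28\right)\right) = \left(-48583 - 358706206\right) \left(672 - -2184\right) = - 358754789 \left(672 + 2184\right) = \left(-358754789\right) 2856 = -1024603677384$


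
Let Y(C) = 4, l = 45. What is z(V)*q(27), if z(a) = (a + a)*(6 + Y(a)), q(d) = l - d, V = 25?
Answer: 9000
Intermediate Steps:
q(d) = 45 - d
z(a) = 20*a (z(a) = (a + a)*(6 + 4) = (2*a)*10 = 20*a)
z(V)*q(27) = (20*25)*(45 - 1*27) = 500*(45 - 27) = 500*18 = 9000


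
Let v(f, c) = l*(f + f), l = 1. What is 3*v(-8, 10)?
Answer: -48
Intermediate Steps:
v(f, c) = 2*f (v(f, c) = 1*(f + f) = 1*(2*f) = 2*f)
3*v(-8, 10) = 3*(2*(-8)) = 3*(-16) = -48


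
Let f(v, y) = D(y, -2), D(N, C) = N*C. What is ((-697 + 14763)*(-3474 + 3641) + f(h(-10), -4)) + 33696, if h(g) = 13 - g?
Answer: 2382726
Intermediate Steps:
D(N, C) = C*N
f(v, y) = -2*y
((-697 + 14763)*(-3474 + 3641) + f(h(-10), -4)) + 33696 = ((-697 + 14763)*(-3474 + 3641) - 2*(-4)) + 33696 = (14066*167 + 8) + 33696 = (2349022 + 8) + 33696 = 2349030 + 33696 = 2382726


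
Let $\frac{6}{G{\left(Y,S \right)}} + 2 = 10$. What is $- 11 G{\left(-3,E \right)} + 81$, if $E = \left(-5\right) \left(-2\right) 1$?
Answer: $\frac{291}{4} \approx 72.75$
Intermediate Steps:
$E = 10$ ($E = 10 \cdot 1 = 10$)
$G{\left(Y,S \right)} = \frac{3}{4}$ ($G{\left(Y,S \right)} = \frac{6}{-2 + 10} = \frac{6}{8} = 6 \cdot \frac{1}{8} = \frac{3}{4}$)
$- 11 G{\left(-3,E \right)} + 81 = \left(-11\right) \frac{3}{4} + 81 = - \frac{33}{4} + 81 = \frac{291}{4}$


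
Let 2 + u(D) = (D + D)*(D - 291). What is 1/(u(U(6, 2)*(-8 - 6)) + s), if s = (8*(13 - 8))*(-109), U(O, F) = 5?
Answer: 1/46178 ≈ 2.1655e-5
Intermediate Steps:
s = -4360 (s = (8*5)*(-109) = 40*(-109) = -4360)
u(D) = -2 + 2*D*(-291 + D) (u(D) = -2 + (D + D)*(D - 291) = -2 + (2*D)*(-291 + D) = -2 + 2*D*(-291 + D))
1/(u(U(6, 2)*(-8 - 6)) + s) = 1/((-2 - 2910*(-8 - 6) + 2*(5*(-8 - 6))²) - 4360) = 1/((-2 - 2910*(-14) + 2*(5*(-14))²) - 4360) = 1/((-2 - 582*(-70) + 2*(-70)²) - 4360) = 1/((-2 + 40740 + 2*4900) - 4360) = 1/((-2 + 40740 + 9800) - 4360) = 1/(50538 - 4360) = 1/46178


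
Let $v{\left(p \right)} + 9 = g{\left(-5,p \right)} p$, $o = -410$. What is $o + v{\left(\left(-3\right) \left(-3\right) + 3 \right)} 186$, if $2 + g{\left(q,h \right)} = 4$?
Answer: $2380$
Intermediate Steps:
$g{\left(q,h \right)} = 2$ ($g{\left(q,h \right)} = -2 + 4 = 2$)
$v{\left(p \right)} = -9 + 2 p$
$o + v{\left(\left(-3\right) \left(-3\right) + 3 \right)} 186 = -410 + \left(-9 + 2 \left(\left(-3\right) \left(-3\right) + 3\right)\right) 186 = -410 + \left(-9 + 2 \left(9 + 3\right)\right) 186 = -410 + \left(-9 + 2 \cdot 12\right) 186 = -410 + \left(-9 + 24\right) 186 = -410 + 15 \cdot 186 = -410 + 2790 = 2380$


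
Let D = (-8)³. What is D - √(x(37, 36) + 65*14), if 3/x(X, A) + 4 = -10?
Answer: -512 - √178318/14 ≈ -542.16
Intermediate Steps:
D = -512
x(X, A) = -3/14 (x(X, A) = 3/(-4 - 10) = 3/(-14) = 3*(-1/14) = -3/14)
D - √(x(37, 36) + 65*14) = -512 - √(-3/14 + 65*14) = -512 - √(-3/14 + 910) = -512 - √(12737/14) = -512 - √178318/14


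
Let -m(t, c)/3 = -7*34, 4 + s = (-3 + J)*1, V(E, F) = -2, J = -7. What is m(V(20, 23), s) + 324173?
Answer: 324887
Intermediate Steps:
s = -14 (s = -4 + (-3 - 7)*1 = -4 - 10*1 = -4 - 10 = -14)
m(t, c) = 714 (m(t, c) = -(-21)*34 = -3*(-238) = 714)
m(V(20, 23), s) + 324173 = 714 + 324173 = 324887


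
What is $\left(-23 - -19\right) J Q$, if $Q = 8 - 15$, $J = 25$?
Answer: $700$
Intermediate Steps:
$Q = -7$
$\left(-23 - -19\right) J Q = \left(-23 - -19\right) 25 \left(-7\right) = \left(-23 + 19\right) 25 \left(-7\right) = \left(-4\right) 25 \left(-7\right) = \left(-100\right) \left(-7\right) = 700$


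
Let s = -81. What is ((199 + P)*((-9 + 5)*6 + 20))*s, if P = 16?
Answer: 69660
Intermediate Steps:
((199 + P)*((-9 + 5)*6 + 20))*s = ((199 + 16)*((-9 + 5)*6 + 20))*(-81) = (215*(-4*6 + 20))*(-81) = (215*(-24 + 20))*(-81) = (215*(-4))*(-81) = -860*(-81) = 69660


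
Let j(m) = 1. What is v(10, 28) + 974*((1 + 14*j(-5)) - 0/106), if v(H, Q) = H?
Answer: 14620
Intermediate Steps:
v(10, 28) + 974*((1 + 14*j(-5)) - 0/106) = 10 + 974*((1 + 14*1) - 0/106) = 10 + 974*((1 + 14) - 0/106) = 10 + 974*(15 - 1*0) = 10 + 974*(15 + 0) = 10 + 974*15 = 10 + 14610 = 14620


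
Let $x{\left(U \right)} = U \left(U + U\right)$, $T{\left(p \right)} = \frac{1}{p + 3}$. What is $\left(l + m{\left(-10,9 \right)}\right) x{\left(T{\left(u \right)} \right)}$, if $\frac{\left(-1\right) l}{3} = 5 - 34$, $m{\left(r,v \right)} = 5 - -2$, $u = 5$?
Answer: $\frac{47}{16} \approx 2.9375$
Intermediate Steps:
$m{\left(r,v \right)} = 7$ ($m{\left(r,v \right)} = 5 + 2 = 7$)
$T{\left(p \right)} = \frac{1}{3 + p}$
$l = 87$ ($l = - 3 \left(5 - 34\right) = \left(-3\right) \left(-29\right) = 87$)
$x{\left(U \right)} = 2 U^{2}$ ($x{\left(U \right)} = U 2 U = 2 U^{2}$)
$\left(l + m{\left(-10,9 \right)}\right) x{\left(T{\left(u \right)} \right)} = \left(87 + 7\right) 2 \left(\frac{1}{3 + 5}\right)^{2} = 94 \cdot 2 \left(\frac{1}{8}\right)^{2} = 94 \cdot \frac{2}{64} = 94 \cdot 2 \cdot \frac{1}{64} = 94 \cdot \frac{1}{32} = \frac{47}{16}$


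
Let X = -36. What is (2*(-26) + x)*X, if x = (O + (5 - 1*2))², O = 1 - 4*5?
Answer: -7344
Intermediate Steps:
O = -19 (O = 1 - 20 = -19)
x = 256 (x = (-19 + (5 - 1*2))² = (-19 + (5 - 2))² = (-19 + 3)² = (-16)² = 256)
(2*(-26) + x)*X = (2*(-26) + 256)*(-36) = (-52 + 256)*(-36) = 204*(-36) = -7344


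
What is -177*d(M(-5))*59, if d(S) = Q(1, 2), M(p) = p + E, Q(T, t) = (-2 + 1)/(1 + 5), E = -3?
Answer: 3481/2 ≈ 1740.5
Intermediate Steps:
Q(T, t) = -⅙ (Q(T, t) = -1/6 = -1*⅙ = -⅙)
M(p) = -3 + p (M(p) = p - 3 = -3 + p)
d(S) = -⅙
-177*d(M(-5))*59 = -177*(-⅙)*59 = -(-59)*59/2 = -1*(-3481/2) = 3481/2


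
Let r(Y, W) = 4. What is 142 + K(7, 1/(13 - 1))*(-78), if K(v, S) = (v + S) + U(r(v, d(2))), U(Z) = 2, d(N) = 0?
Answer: -1133/2 ≈ -566.50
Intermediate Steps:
K(v, S) = 2 + S + v (K(v, S) = (v + S) + 2 = (S + v) + 2 = 2 + S + v)
142 + K(7, 1/(13 - 1))*(-78) = 142 + (2 + 1/(13 - 1) + 7)*(-78) = 142 + (2 + 1/12 + 7)*(-78) = 142 + (109/12)*(-78) = 142 - 1417/2 = -1133/2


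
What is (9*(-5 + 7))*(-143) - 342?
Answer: -2916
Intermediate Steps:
(9*(-5 + 7))*(-143) - 342 = (9*2)*(-143) - 342 = 18*(-143) - 342 = -2574 - 342 = -2916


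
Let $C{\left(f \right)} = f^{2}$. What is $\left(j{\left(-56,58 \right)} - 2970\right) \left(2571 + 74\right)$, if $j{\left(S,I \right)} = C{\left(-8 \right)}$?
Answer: $-7686370$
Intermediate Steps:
$j{\left(S,I \right)} = 64$ ($j{\left(S,I \right)} = \left(-8\right)^{2} = 64$)
$\left(j{\left(-56,58 \right)} - 2970\right) \left(2571 + 74\right) = \left(64 - 2970\right) \left(2571 + 74\right) = \left(-2906\right) 2645 = -7686370$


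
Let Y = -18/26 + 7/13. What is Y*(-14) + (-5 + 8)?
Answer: 67/13 ≈ 5.1538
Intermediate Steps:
Y = -2/13 (Y = -18*1/26 + 7*(1/13) = -9/13 + 7/13 = -2/13 ≈ -0.15385)
Y*(-14) + (-5 + 8) = -2/13*(-14) + (-5 + 8) = 28/13 + 3 = 67/13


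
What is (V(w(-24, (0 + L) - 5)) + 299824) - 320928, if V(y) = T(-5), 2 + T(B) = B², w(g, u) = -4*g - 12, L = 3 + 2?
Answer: -21081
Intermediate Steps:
L = 5
w(g, u) = -12 - 4*g
T(B) = -2 + B²
V(y) = 23 (V(y) = -2 + (-5)² = -2 + 25 = 23)
(V(w(-24, (0 + L) - 5)) + 299824) - 320928 = (23 + 299824) - 320928 = 299847 - 320928 = -21081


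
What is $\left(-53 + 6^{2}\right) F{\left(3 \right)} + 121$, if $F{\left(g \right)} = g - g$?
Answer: $121$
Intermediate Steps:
$F{\left(g \right)} = 0$
$\left(-53 + 6^{2}\right) F{\left(3 \right)} + 121 = \left(-53 + 6^{2}\right) 0 + 121 = \left(-53 + 36\right) 0 + 121 = \left(-17\right) 0 + 121 = 0 + 121 = 121$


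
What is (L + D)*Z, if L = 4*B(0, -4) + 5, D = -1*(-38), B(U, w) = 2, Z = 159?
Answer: 8109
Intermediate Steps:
D = 38
L = 13 (L = 4*2 + 5 = 8 + 5 = 13)
(L + D)*Z = (13 + 38)*159 = 51*159 = 8109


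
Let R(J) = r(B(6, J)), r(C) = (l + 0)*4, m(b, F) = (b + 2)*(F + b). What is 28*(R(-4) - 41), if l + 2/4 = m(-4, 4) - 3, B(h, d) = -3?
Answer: -1540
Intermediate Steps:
m(b, F) = (2 + b)*(F + b)
l = -7/2 (l = -1/2 + (((-4)**2 + 2*4 + 2*(-4) + 4*(-4)) - 3) = -1/2 + ((16 + 8 - 8 - 16) - 3) = -1/2 + (0 - 3) = -1/2 - 3 = -7/2 ≈ -3.5000)
r(C) = -14 (r(C) = (-7/2 + 0)*4 = -7/2*4 = -14)
R(J) = -14
28*(R(-4) - 41) = 28*(-14 - 41) = 28*(-55) = -1540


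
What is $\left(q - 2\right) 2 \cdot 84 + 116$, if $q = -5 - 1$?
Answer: $-1228$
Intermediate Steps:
$q = -6$
$\left(q - 2\right) 2 \cdot 84 + 116 = \left(-6 - 2\right) 2 \cdot 84 + 116 = \left(-8\right) 2 \cdot 84 + 116 = \left(-16\right) 84 + 116 = -1344 + 116 = -1228$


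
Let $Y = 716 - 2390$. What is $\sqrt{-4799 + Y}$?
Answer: $i \sqrt{6473} \approx 80.455 i$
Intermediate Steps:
$Y = -1674$ ($Y = 716 - 2390 = -1674$)
$\sqrt{-4799 + Y} = \sqrt{-4799 - 1674} = \sqrt{-6473} = i \sqrt{6473}$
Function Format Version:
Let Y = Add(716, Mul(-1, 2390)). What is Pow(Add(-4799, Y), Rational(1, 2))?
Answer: Mul(I, Pow(6473, Rational(1, 2))) ≈ Mul(80.455, I)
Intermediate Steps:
Y = -1674 (Y = Add(716, -2390) = -1674)
Pow(Add(-4799, Y), Rational(1, 2)) = Pow(Add(-4799, -1674), Rational(1, 2)) = Pow(-6473, Rational(1, 2)) = Mul(I, Pow(6473, Rational(1, 2)))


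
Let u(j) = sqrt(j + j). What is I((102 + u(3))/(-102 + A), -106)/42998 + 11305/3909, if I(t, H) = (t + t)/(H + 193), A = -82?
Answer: 648447181807/224217628788 - sqrt(6)/344155992 ≈ 2.8920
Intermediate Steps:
u(j) = sqrt(2)*sqrt(j) (u(j) = sqrt(2*j) = sqrt(2)*sqrt(j))
I(t, H) = 2*t/(193 + H) (I(t, H) = (2*t)/(193 + H) = 2*t/(193 + H))
I((102 + u(3))/(-102 + A), -106)/42998 + 11305/3909 = (2*((102 + sqrt(2)*sqrt(3))/(-102 - 82))/(193 - 106))/42998 + 11305/3909 = (2*((102 + sqrt(6))/(-184))/87)*(1/42998) + 11305*(1/3909) = (2*((102 + sqrt(6))*(-1/184))*(1/87))*(1/42998) + 11305/3909 = (2*(-51/92 - sqrt(6)/184)*(1/87))*(1/42998) + 11305/3909 = (-17/1334 - sqrt(6)/8004)*(1/42998) + 11305/3909 = (-17/57359332 - sqrt(6)/344155992) + 11305/3909 = 648447181807/224217628788 - sqrt(6)/344155992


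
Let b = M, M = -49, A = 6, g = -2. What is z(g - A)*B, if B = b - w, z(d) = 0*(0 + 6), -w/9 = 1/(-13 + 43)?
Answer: 0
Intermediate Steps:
b = -49
w = -3/10 (w = -9/(-13 + 43) = -9/30 = -9*1/30 = -3/10 ≈ -0.30000)
z(d) = 0 (z(d) = 0*6 = 0)
B = -487/10 (B = -49 - 1*(-3/10) = -49 + 3/10 = -487/10 ≈ -48.700)
z(g - A)*B = 0*(-487/10) = 0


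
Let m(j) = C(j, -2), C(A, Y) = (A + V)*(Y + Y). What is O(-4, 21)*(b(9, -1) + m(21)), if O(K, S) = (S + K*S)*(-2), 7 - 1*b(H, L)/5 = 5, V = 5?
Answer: -11844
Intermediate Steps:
b(H, L) = 10 (b(H, L) = 35 - 5*5 = 35 - 25 = 10)
C(A, Y) = 2*Y*(5 + A) (C(A, Y) = (A + 5)*(Y + Y) = (5 + A)*(2*Y) = 2*Y*(5 + A))
m(j) = -20 - 4*j (m(j) = 2*(-2)*(5 + j) = -20 - 4*j)
O(K, S) = -2*S - 2*K*S
O(-4, 21)*(b(9, -1) + m(21)) = (-2*21*(1 - 4))*(10 + (-20 - 4*21)) = (-2*21*(-3))*(10 + (-20 - 84)) = 126*(10 - 104) = 126*(-94) = -11844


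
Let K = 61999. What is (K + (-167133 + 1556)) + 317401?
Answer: 213823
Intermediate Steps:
(K + (-167133 + 1556)) + 317401 = (61999 + (-167133 + 1556)) + 317401 = (61999 - 165577) + 317401 = -103578 + 317401 = 213823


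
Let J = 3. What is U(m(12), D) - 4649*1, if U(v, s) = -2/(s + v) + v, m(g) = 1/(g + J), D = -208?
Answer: -217499896/46785 ≈ -4648.9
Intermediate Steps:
m(g) = 1/(3 + g) (m(g) = 1/(g + 3) = 1/(3 + g))
U(v, s) = v - 2/(s + v) (U(v, s) = -2/(s + v) + v = v - 2/(s + v))
U(m(12), D) - 4649*1 = (-2 + (1/(3 + 12))² - 208/(3 + 12))/(-208 + 1/(3 + 12)) - 4649*1 = (-2 + (1/15)² - 208/15)/(-208 + 1/15) - 4649 = (-2 + (1/15)² - 208*1/15)/(-208 + 1/15) - 4649 = (-2 + 1/225 - 208/15)/(-3119/15) - 4649 = -15/3119*(-3569/225) - 4649 = 3569/46785 - 4649 = -217499896/46785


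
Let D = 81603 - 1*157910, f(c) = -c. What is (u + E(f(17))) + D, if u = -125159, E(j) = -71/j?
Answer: -3424851/17 ≈ -2.0146e+5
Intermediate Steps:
D = -76307 (D = 81603 - 157910 = -76307)
(u + E(f(17))) + D = (-125159 - 71/((-1*17))) - 76307 = (-125159 - 71/(-17)) - 76307 = (-125159 - 71*(-1/17)) - 76307 = (-125159 + 71/17) - 76307 = -2127632/17 - 76307 = -3424851/17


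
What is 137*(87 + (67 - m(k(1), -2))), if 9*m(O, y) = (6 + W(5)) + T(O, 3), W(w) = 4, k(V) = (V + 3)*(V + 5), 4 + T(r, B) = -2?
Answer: 189334/9 ≈ 21037.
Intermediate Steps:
T(r, B) = -6 (T(r, B) = -4 - 2 = -6)
k(V) = (3 + V)*(5 + V)
m(O, y) = 4/9 (m(O, y) = ((6 + 4) - 6)/9 = (10 - 6)/9 = (1/9)*4 = 4/9)
137*(87 + (67 - m(k(1), -2))) = 137*(87 + (67 - 1*4/9)) = 137*(87 + (67 - 4/9)) = 137*(87 + 599/9) = 137*(1382/9) = 189334/9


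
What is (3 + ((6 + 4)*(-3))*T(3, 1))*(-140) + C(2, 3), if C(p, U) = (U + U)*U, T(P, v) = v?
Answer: 3798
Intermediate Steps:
C(p, U) = 2*U² (C(p, U) = (2*U)*U = 2*U²)
(3 + ((6 + 4)*(-3))*T(3, 1))*(-140) + C(2, 3) = (3 + ((6 + 4)*(-3))*1)*(-140) + 2*3² = (3 + (10*(-3))*1)*(-140) + 2*9 = (3 - 30*1)*(-140) + 18 = (3 - 30)*(-140) + 18 = -27*(-140) + 18 = 3780 + 18 = 3798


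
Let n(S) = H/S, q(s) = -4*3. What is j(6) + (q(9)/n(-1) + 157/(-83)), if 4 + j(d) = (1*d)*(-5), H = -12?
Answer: -3062/83 ≈ -36.892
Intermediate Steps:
q(s) = -12
n(S) = -12/S
j(d) = -4 - 5*d (j(d) = -4 + (1*d)*(-5) = -4 + d*(-5) = -4 - 5*d)
j(6) + (q(9)/n(-1) + 157/(-83)) = (-4 - 5*6) + (-12/((-12/(-1))) + 157/(-83)) = (-4 - 30) + (-12/((-12*(-1))) + 157*(-1/83)) = -34 + (-12/12 - 157/83) = -34 + (-12*1/12 - 157/83) = -34 + (-1 - 157/83) = -34 - 240/83 = -3062/83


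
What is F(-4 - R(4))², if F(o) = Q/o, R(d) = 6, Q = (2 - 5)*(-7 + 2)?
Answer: 9/4 ≈ 2.2500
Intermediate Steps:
Q = 15 (Q = -3*(-5) = 15)
F(o) = 15/o
F(-4 - R(4))² = (15/(-4 - 1*6))² = (15/(-4 - 6))² = (15/(-10))² = (15*(-⅒))² = (-3/2)² = 9/4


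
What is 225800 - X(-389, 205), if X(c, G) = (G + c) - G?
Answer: 226189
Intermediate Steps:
X(c, G) = c
225800 - X(-389, 205) = 225800 - 1*(-389) = 225800 + 389 = 226189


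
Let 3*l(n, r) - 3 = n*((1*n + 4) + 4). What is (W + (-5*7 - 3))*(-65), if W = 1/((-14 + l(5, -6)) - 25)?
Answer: 121225/49 ≈ 2474.0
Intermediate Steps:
l(n, r) = 1 + n*(8 + n)/3 (l(n, r) = 1 + (n*((1*n + 4) + 4))/3 = 1 + (n*((n + 4) + 4))/3 = 1 + (n*((4 + n) + 4))/3 = 1 + (n*(8 + n))/3 = 1 + n*(8 + n)/3)
W = -3/49 (W = 1/((-14 + (1 + (1/3)*5**2 + (8/3)*5)) - 25) = 1/((-14 + (1 + (1/3)*25 + 40/3)) - 25) = 1/((-14 + (1 + 25/3 + 40/3)) - 25) = 1/((-14 + 68/3) - 25) = 1/(26/3 - 25) = 1/(-49/3) = -3/49 ≈ -0.061224)
(W + (-5*7 - 3))*(-65) = (-3/49 + (-5*7 - 3))*(-65) = (-3/49 + (-35 - 3))*(-65) = (-3/49 - 38)*(-65) = -1865/49*(-65) = 121225/49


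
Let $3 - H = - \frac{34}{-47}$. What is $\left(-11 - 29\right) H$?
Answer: $- \frac{4280}{47} \approx -91.064$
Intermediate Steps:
$H = \frac{107}{47}$ ($H = 3 - - \frac{34}{-47} = 3 - \left(-34\right) \left(- \frac{1}{47}\right) = 3 - \frac{34}{47} = \frac{107}{47} \approx 2.2766$)
$\left(-11 - 29\right) H = \left(-11 - 29\right) \frac{107}{47} = \left(-40\right) \frac{107}{47} = - \frac{4280}{47}$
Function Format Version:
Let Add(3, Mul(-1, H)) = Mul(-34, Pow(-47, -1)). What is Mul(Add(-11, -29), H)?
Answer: Rational(-4280, 47) ≈ -91.064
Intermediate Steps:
H = Rational(107, 47) (H = Add(3, Mul(-1, Mul(-34, Pow(-47, -1)))) = Add(3, Mul(-1, Mul(-34, Rational(-1, 47)))) = Add(3, Mul(-1, Rational(34, 47))) = Add(3, Rational(-34, 47)) = Rational(107, 47) ≈ 2.2766)
Mul(Add(-11, -29), H) = Mul(Add(-11, -29), Rational(107, 47)) = Mul(-40, Rational(107, 47)) = Rational(-4280, 47)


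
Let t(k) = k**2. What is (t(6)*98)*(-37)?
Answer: -130536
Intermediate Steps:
(t(6)*98)*(-37) = (6**2*98)*(-37) = (36*98)*(-37) = 3528*(-37) = -130536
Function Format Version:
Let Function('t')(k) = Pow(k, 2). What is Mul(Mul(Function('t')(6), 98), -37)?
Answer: -130536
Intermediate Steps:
Mul(Mul(Function('t')(6), 98), -37) = Mul(Mul(Pow(6, 2), 98), -37) = Mul(Mul(36, 98), -37) = Mul(3528, -37) = -130536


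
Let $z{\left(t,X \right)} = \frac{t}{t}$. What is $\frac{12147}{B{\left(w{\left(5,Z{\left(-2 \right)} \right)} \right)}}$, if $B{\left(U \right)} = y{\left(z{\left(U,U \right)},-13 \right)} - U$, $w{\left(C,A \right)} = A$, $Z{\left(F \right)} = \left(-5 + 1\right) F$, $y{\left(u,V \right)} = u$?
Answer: $- \frac{12147}{7} \approx -1735.3$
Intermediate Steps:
$z{\left(t,X \right)} = 1$
$Z{\left(F \right)} = - 4 F$
$B{\left(U \right)} = 1 - U$
$\frac{12147}{B{\left(w{\left(5,Z{\left(-2 \right)} \right)} \right)}} = \frac{12147}{1 - \left(-4\right) \left(-2\right)} = \frac{12147}{1 - 8} = \frac{12147}{-7} = 12147 \left(- \frac{1}{7}\right) = - \frac{12147}{7}$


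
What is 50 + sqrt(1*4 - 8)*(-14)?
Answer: 50 - 28*I ≈ 50.0 - 28.0*I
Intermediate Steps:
50 + sqrt(1*4 - 8)*(-14) = 50 + sqrt(4 - 8)*(-14) = 50 + sqrt(-4)*(-14) = 50 + (2*I)*(-14) = 50 - 28*I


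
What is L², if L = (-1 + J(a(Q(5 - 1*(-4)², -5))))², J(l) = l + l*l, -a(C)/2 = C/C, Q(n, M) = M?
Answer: 1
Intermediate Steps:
a(C) = -2 (a(C) = -2*C/C = -2*1 = -2)
J(l) = l + l²
L = 1 (L = (-1 - 2*(1 - 2))² = (-1 - 2*(-1))² = (-1 + 2)² = 1² = 1)
L² = 1² = 1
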